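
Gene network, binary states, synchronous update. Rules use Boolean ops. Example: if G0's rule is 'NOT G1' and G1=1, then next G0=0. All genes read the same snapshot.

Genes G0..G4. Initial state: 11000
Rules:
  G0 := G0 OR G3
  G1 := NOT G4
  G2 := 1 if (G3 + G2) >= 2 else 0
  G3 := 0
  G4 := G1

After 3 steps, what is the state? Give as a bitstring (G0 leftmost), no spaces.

Step 1: G0=G0|G3=1|0=1 G1=NOT G4=NOT 0=1 G2=(0+0>=2)=0 G3=0(const) G4=G1=1 -> 11001
Step 2: G0=G0|G3=1|0=1 G1=NOT G4=NOT 1=0 G2=(0+0>=2)=0 G3=0(const) G4=G1=1 -> 10001
Step 3: G0=G0|G3=1|0=1 G1=NOT G4=NOT 1=0 G2=(0+0>=2)=0 G3=0(const) G4=G1=0 -> 10000

10000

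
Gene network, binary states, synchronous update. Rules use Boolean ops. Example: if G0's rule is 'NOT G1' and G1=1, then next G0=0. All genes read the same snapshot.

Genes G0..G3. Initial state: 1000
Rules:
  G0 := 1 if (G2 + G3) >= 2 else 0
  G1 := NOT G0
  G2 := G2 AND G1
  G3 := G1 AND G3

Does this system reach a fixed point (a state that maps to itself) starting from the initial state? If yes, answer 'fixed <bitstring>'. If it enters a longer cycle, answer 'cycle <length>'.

Answer: fixed 0100

Derivation:
Step 0: 1000
Step 1: G0=(0+0>=2)=0 G1=NOT G0=NOT 1=0 G2=G2&G1=0&0=0 G3=G1&G3=0&0=0 -> 0000
Step 2: G0=(0+0>=2)=0 G1=NOT G0=NOT 0=1 G2=G2&G1=0&0=0 G3=G1&G3=0&0=0 -> 0100
Step 3: G0=(0+0>=2)=0 G1=NOT G0=NOT 0=1 G2=G2&G1=0&1=0 G3=G1&G3=1&0=0 -> 0100
Fixed point reached at step 2: 0100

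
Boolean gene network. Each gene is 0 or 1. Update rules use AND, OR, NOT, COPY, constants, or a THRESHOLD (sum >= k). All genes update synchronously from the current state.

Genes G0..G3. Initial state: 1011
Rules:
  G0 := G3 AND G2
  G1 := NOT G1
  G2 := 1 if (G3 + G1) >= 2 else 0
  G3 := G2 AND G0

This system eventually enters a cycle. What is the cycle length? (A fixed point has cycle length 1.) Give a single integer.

Answer: 2

Derivation:
Step 0: 1011
Step 1: G0=G3&G2=1&1=1 G1=NOT G1=NOT 0=1 G2=(1+0>=2)=0 G3=G2&G0=1&1=1 -> 1101
Step 2: G0=G3&G2=1&0=0 G1=NOT G1=NOT 1=0 G2=(1+1>=2)=1 G3=G2&G0=0&1=0 -> 0010
Step 3: G0=G3&G2=0&1=0 G1=NOT G1=NOT 0=1 G2=(0+0>=2)=0 G3=G2&G0=1&0=0 -> 0100
Step 4: G0=G3&G2=0&0=0 G1=NOT G1=NOT 1=0 G2=(0+1>=2)=0 G3=G2&G0=0&0=0 -> 0000
Step 5: G0=G3&G2=0&0=0 G1=NOT G1=NOT 0=1 G2=(0+0>=2)=0 G3=G2&G0=0&0=0 -> 0100
State from step 5 equals state from step 3 -> cycle length 2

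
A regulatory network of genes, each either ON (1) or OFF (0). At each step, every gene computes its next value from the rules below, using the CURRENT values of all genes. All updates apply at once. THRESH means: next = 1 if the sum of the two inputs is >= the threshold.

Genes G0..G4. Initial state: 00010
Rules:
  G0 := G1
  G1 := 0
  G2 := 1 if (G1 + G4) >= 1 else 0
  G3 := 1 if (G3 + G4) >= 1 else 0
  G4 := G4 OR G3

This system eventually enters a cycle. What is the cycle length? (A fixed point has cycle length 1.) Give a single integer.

Step 0: 00010
Step 1: G0=G1=0 G1=0(const) G2=(0+0>=1)=0 G3=(1+0>=1)=1 G4=G4|G3=0|1=1 -> 00011
Step 2: G0=G1=0 G1=0(const) G2=(0+1>=1)=1 G3=(1+1>=1)=1 G4=G4|G3=1|1=1 -> 00111
Step 3: G0=G1=0 G1=0(const) G2=(0+1>=1)=1 G3=(1+1>=1)=1 G4=G4|G3=1|1=1 -> 00111
State from step 3 equals state from step 2 -> cycle length 1

Answer: 1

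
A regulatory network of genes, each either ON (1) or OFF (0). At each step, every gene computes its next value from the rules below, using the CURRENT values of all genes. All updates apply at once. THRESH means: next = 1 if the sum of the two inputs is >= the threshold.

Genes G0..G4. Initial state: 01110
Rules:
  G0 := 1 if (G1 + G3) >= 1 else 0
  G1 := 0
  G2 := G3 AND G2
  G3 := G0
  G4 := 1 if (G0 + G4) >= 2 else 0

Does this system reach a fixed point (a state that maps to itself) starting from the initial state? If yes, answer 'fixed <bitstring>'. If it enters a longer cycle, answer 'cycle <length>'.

Step 0: 01110
Step 1: G0=(1+1>=1)=1 G1=0(const) G2=G3&G2=1&1=1 G3=G0=0 G4=(0+0>=2)=0 -> 10100
Step 2: G0=(0+0>=1)=0 G1=0(const) G2=G3&G2=0&1=0 G3=G0=1 G4=(1+0>=2)=0 -> 00010
Step 3: G0=(0+1>=1)=1 G1=0(const) G2=G3&G2=1&0=0 G3=G0=0 G4=(0+0>=2)=0 -> 10000
Step 4: G0=(0+0>=1)=0 G1=0(const) G2=G3&G2=0&0=0 G3=G0=1 G4=(1+0>=2)=0 -> 00010
Cycle of length 2 starting at step 2 -> no fixed point

Answer: cycle 2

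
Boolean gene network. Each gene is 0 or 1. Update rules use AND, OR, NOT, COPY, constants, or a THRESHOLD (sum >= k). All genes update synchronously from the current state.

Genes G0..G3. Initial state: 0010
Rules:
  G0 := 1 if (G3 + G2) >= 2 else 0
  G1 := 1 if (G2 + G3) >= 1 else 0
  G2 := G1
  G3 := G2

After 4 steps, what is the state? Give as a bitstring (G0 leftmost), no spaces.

Step 1: G0=(0+1>=2)=0 G1=(1+0>=1)=1 G2=G1=0 G3=G2=1 -> 0101
Step 2: G0=(1+0>=2)=0 G1=(0+1>=1)=1 G2=G1=1 G3=G2=0 -> 0110
Step 3: G0=(0+1>=2)=0 G1=(1+0>=1)=1 G2=G1=1 G3=G2=1 -> 0111
Step 4: G0=(1+1>=2)=1 G1=(1+1>=1)=1 G2=G1=1 G3=G2=1 -> 1111

1111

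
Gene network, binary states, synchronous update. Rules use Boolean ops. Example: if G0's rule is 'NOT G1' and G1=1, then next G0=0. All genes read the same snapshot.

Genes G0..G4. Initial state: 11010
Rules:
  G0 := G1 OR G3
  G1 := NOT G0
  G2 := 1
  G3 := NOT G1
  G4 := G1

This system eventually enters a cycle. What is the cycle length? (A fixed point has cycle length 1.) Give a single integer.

Answer: 3

Derivation:
Step 0: 11010
Step 1: G0=G1|G3=1|1=1 G1=NOT G0=NOT 1=0 G2=1(const) G3=NOT G1=NOT 1=0 G4=G1=1 -> 10101
Step 2: G0=G1|G3=0|0=0 G1=NOT G0=NOT 1=0 G2=1(const) G3=NOT G1=NOT 0=1 G4=G1=0 -> 00110
Step 3: G0=G1|G3=0|1=1 G1=NOT G0=NOT 0=1 G2=1(const) G3=NOT G1=NOT 0=1 G4=G1=0 -> 11110
Step 4: G0=G1|G3=1|1=1 G1=NOT G0=NOT 1=0 G2=1(const) G3=NOT G1=NOT 1=0 G4=G1=1 -> 10101
State from step 4 equals state from step 1 -> cycle length 3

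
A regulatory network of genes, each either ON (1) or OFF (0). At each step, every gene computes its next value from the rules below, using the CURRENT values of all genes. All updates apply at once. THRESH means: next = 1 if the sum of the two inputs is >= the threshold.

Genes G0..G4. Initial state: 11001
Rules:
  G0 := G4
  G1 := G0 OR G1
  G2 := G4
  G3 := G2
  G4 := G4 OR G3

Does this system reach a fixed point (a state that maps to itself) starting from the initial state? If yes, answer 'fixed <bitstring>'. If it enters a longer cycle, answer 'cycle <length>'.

Answer: fixed 11111

Derivation:
Step 0: 11001
Step 1: G0=G4=1 G1=G0|G1=1|1=1 G2=G4=1 G3=G2=0 G4=G4|G3=1|0=1 -> 11101
Step 2: G0=G4=1 G1=G0|G1=1|1=1 G2=G4=1 G3=G2=1 G4=G4|G3=1|0=1 -> 11111
Step 3: G0=G4=1 G1=G0|G1=1|1=1 G2=G4=1 G3=G2=1 G4=G4|G3=1|1=1 -> 11111
Fixed point reached at step 2: 11111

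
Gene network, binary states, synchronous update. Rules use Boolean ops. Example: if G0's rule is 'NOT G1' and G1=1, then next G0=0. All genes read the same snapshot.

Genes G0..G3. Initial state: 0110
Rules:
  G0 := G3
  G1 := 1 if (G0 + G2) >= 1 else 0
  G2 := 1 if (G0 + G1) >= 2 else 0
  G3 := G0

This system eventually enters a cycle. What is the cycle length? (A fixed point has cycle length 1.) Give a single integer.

Answer: 1

Derivation:
Step 0: 0110
Step 1: G0=G3=0 G1=(0+1>=1)=1 G2=(0+1>=2)=0 G3=G0=0 -> 0100
Step 2: G0=G3=0 G1=(0+0>=1)=0 G2=(0+1>=2)=0 G3=G0=0 -> 0000
Step 3: G0=G3=0 G1=(0+0>=1)=0 G2=(0+0>=2)=0 G3=G0=0 -> 0000
State from step 3 equals state from step 2 -> cycle length 1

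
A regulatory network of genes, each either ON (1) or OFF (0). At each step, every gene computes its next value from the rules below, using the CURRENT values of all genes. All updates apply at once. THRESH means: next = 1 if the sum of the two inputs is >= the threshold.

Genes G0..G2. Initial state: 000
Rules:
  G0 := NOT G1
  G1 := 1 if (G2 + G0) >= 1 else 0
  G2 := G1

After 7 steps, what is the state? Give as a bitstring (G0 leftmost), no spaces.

Step 1: G0=NOT G1=NOT 0=1 G1=(0+0>=1)=0 G2=G1=0 -> 100
Step 2: G0=NOT G1=NOT 0=1 G1=(0+1>=1)=1 G2=G1=0 -> 110
Step 3: G0=NOT G1=NOT 1=0 G1=(0+1>=1)=1 G2=G1=1 -> 011
Step 4: G0=NOT G1=NOT 1=0 G1=(1+0>=1)=1 G2=G1=1 -> 011
Step 5: G0=NOT G1=NOT 1=0 G1=(1+0>=1)=1 G2=G1=1 -> 011
Step 6: G0=NOT G1=NOT 1=0 G1=(1+0>=1)=1 G2=G1=1 -> 011
Step 7: G0=NOT G1=NOT 1=0 G1=(1+0>=1)=1 G2=G1=1 -> 011

011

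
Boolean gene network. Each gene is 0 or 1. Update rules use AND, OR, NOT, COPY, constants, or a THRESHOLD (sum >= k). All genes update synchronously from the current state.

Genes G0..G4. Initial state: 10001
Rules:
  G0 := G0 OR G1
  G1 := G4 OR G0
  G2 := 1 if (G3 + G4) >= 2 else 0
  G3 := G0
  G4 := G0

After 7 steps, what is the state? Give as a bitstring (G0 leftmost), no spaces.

Step 1: G0=G0|G1=1|0=1 G1=G4|G0=1|1=1 G2=(0+1>=2)=0 G3=G0=1 G4=G0=1 -> 11011
Step 2: G0=G0|G1=1|1=1 G1=G4|G0=1|1=1 G2=(1+1>=2)=1 G3=G0=1 G4=G0=1 -> 11111
Step 3: G0=G0|G1=1|1=1 G1=G4|G0=1|1=1 G2=(1+1>=2)=1 G3=G0=1 G4=G0=1 -> 11111
Step 4: G0=G0|G1=1|1=1 G1=G4|G0=1|1=1 G2=(1+1>=2)=1 G3=G0=1 G4=G0=1 -> 11111
Step 5: G0=G0|G1=1|1=1 G1=G4|G0=1|1=1 G2=(1+1>=2)=1 G3=G0=1 G4=G0=1 -> 11111
Step 6: G0=G0|G1=1|1=1 G1=G4|G0=1|1=1 G2=(1+1>=2)=1 G3=G0=1 G4=G0=1 -> 11111
Step 7: G0=G0|G1=1|1=1 G1=G4|G0=1|1=1 G2=(1+1>=2)=1 G3=G0=1 G4=G0=1 -> 11111

11111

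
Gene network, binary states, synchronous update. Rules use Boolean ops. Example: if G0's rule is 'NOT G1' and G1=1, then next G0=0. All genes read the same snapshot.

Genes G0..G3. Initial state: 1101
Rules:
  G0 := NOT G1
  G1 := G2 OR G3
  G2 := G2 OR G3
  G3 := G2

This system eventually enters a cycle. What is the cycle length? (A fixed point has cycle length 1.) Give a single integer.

Answer: 1

Derivation:
Step 0: 1101
Step 1: G0=NOT G1=NOT 1=0 G1=G2|G3=0|1=1 G2=G2|G3=0|1=1 G3=G2=0 -> 0110
Step 2: G0=NOT G1=NOT 1=0 G1=G2|G3=1|0=1 G2=G2|G3=1|0=1 G3=G2=1 -> 0111
Step 3: G0=NOT G1=NOT 1=0 G1=G2|G3=1|1=1 G2=G2|G3=1|1=1 G3=G2=1 -> 0111
State from step 3 equals state from step 2 -> cycle length 1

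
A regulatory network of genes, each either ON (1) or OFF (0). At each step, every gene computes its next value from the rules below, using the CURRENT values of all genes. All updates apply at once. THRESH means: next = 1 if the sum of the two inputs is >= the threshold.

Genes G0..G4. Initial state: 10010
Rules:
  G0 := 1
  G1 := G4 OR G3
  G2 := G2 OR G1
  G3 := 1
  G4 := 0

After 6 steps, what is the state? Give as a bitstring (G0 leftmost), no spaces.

Step 1: G0=1(const) G1=G4|G3=0|1=1 G2=G2|G1=0|0=0 G3=1(const) G4=0(const) -> 11010
Step 2: G0=1(const) G1=G4|G3=0|1=1 G2=G2|G1=0|1=1 G3=1(const) G4=0(const) -> 11110
Step 3: G0=1(const) G1=G4|G3=0|1=1 G2=G2|G1=1|1=1 G3=1(const) G4=0(const) -> 11110
Step 4: G0=1(const) G1=G4|G3=0|1=1 G2=G2|G1=1|1=1 G3=1(const) G4=0(const) -> 11110
Step 5: G0=1(const) G1=G4|G3=0|1=1 G2=G2|G1=1|1=1 G3=1(const) G4=0(const) -> 11110
Step 6: G0=1(const) G1=G4|G3=0|1=1 G2=G2|G1=1|1=1 G3=1(const) G4=0(const) -> 11110

11110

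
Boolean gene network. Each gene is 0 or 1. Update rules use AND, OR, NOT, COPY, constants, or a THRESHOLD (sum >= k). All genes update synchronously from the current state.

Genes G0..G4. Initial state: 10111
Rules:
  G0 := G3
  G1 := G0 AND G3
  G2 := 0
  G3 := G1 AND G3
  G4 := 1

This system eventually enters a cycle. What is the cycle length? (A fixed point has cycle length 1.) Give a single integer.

Step 0: 10111
Step 1: G0=G3=1 G1=G0&G3=1&1=1 G2=0(const) G3=G1&G3=0&1=0 G4=1(const) -> 11001
Step 2: G0=G3=0 G1=G0&G3=1&0=0 G2=0(const) G3=G1&G3=1&0=0 G4=1(const) -> 00001
Step 3: G0=G3=0 G1=G0&G3=0&0=0 G2=0(const) G3=G1&G3=0&0=0 G4=1(const) -> 00001
State from step 3 equals state from step 2 -> cycle length 1

Answer: 1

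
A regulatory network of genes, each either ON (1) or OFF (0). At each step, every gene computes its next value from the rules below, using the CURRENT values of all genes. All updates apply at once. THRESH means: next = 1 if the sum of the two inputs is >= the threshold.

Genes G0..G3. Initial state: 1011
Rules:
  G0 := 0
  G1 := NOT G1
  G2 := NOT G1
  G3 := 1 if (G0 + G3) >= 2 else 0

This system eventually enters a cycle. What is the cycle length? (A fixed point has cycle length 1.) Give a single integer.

Answer: 2

Derivation:
Step 0: 1011
Step 1: G0=0(const) G1=NOT G1=NOT 0=1 G2=NOT G1=NOT 0=1 G3=(1+1>=2)=1 -> 0111
Step 2: G0=0(const) G1=NOT G1=NOT 1=0 G2=NOT G1=NOT 1=0 G3=(0+1>=2)=0 -> 0000
Step 3: G0=0(const) G1=NOT G1=NOT 0=1 G2=NOT G1=NOT 0=1 G3=(0+0>=2)=0 -> 0110
Step 4: G0=0(const) G1=NOT G1=NOT 1=0 G2=NOT G1=NOT 1=0 G3=(0+0>=2)=0 -> 0000
State from step 4 equals state from step 2 -> cycle length 2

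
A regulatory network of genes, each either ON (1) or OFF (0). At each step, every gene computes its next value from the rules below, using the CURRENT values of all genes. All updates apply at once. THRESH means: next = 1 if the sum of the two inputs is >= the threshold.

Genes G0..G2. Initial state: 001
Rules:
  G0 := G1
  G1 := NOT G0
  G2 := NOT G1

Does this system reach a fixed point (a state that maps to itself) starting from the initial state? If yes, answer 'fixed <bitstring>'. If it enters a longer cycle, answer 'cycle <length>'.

Answer: cycle 4

Derivation:
Step 0: 001
Step 1: G0=G1=0 G1=NOT G0=NOT 0=1 G2=NOT G1=NOT 0=1 -> 011
Step 2: G0=G1=1 G1=NOT G0=NOT 0=1 G2=NOT G1=NOT 1=0 -> 110
Step 3: G0=G1=1 G1=NOT G0=NOT 1=0 G2=NOT G1=NOT 1=0 -> 100
Step 4: G0=G1=0 G1=NOT G0=NOT 1=0 G2=NOT G1=NOT 0=1 -> 001
Cycle of length 4 starting at step 0 -> no fixed point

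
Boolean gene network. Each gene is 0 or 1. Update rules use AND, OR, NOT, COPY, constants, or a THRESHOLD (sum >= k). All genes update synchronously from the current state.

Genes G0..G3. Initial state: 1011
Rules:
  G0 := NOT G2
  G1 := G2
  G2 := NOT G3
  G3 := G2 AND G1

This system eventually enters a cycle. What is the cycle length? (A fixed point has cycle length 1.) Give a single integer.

Step 0: 1011
Step 1: G0=NOT G2=NOT 1=0 G1=G2=1 G2=NOT G3=NOT 1=0 G3=G2&G1=1&0=0 -> 0100
Step 2: G0=NOT G2=NOT 0=1 G1=G2=0 G2=NOT G3=NOT 0=1 G3=G2&G1=0&1=0 -> 1010
Step 3: G0=NOT G2=NOT 1=0 G1=G2=1 G2=NOT G3=NOT 0=1 G3=G2&G1=1&0=0 -> 0110
Step 4: G0=NOT G2=NOT 1=0 G1=G2=1 G2=NOT G3=NOT 0=1 G3=G2&G1=1&1=1 -> 0111
Step 5: G0=NOT G2=NOT 1=0 G1=G2=1 G2=NOT G3=NOT 1=0 G3=G2&G1=1&1=1 -> 0101
Step 6: G0=NOT G2=NOT 0=1 G1=G2=0 G2=NOT G3=NOT 1=0 G3=G2&G1=0&1=0 -> 1000
Step 7: G0=NOT G2=NOT 0=1 G1=G2=0 G2=NOT G3=NOT 0=1 G3=G2&G1=0&0=0 -> 1010
State from step 7 equals state from step 2 -> cycle length 5

Answer: 5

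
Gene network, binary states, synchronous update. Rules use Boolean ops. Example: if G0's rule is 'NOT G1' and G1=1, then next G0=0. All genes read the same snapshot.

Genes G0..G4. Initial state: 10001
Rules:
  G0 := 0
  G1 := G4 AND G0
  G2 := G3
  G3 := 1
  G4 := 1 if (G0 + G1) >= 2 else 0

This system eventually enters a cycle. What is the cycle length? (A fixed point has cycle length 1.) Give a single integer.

Answer: 1

Derivation:
Step 0: 10001
Step 1: G0=0(const) G1=G4&G0=1&1=1 G2=G3=0 G3=1(const) G4=(1+0>=2)=0 -> 01010
Step 2: G0=0(const) G1=G4&G0=0&0=0 G2=G3=1 G3=1(const) G4=(0+1>=2)=0 -> 00110
Step 3: G0=0(const) G1=G4&G0=0&0=0 G2=G3=1 G3=1(const) G4=(0+0>=2)=0 -> 00110
State from step 3 equals state from step 2 -> cycle length 1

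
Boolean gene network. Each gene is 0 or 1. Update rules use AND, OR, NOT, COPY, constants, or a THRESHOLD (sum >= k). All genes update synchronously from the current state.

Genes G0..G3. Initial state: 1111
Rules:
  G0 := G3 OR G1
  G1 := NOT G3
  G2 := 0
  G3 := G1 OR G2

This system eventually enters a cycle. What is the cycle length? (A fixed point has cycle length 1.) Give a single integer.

Answer: 4

Derivation:
Step 0: 1111
Step 1: G0=G3|G1=1|1=1 G1=NOT G3=NOT 1=0 G2=0(const) G3=G1|G2=1|1=1 -> 1001
Step 2: G0=G3|G1=1|0=1 G1=NOT G3=NOT 1=0 G2=0(const) G3=G1|G2=0|0=0 -> 1000
Step 3: G0=G3|G1=0|0=0 G1=NOT G3=NOT 0=1 G2=0(const) G3=G1|G2=0|0=0 -> 0100
Step 4: G0=G3|G1=0|1=1 G1=NOT G3=NOT 0=1 G2=0(const) G3=G1|G2=1|0=1 -> 1101
Step 5: G0=G3|G1=1|1=1 G1=NOT G3=NOT 1=0 G2=0(const) G3=G1|G2=1|0=1 -> 1001
State from step 5 equals state from step 1 -> cycle length 4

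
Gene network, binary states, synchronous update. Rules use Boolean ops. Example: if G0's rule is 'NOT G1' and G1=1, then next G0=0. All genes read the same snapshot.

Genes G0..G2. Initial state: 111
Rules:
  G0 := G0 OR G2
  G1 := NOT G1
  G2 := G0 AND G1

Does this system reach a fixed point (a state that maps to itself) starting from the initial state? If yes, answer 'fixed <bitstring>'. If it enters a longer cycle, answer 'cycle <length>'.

Step 0: 111
Step 1: G0=G0|G2=1|1=1 G1=NOT G1=NOT 1=0 G2=G0&G1=1&1=1 -> 101
Step 2: G0=G0|G2=1|1=1 G1=NOT G1=NOT 0=1 G2=G0&G1=1&0=0 -> 110
Step 3: G0=G0|G2=1|0=1 G1=NOT G1=NOT 1=0 G2=G0&G1=1&1=1 -> 101
Cycle of length 2 starting at step 1 -> no fixed point

Answer: cycle 2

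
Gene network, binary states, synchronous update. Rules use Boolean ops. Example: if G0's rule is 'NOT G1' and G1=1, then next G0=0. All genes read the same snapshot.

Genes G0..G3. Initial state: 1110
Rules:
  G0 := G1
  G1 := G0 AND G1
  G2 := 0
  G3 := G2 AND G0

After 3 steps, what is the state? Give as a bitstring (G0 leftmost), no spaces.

Step 1: G0=G1=1 G1=G0&G1=1&1=1 G2=0(const) G3=G2&G0=1&1=1 -> 1101
Step 2: G0=G1=1 G1=G0&G1=1&1=1 G2=0(const) G3=G2&G0=0&1=0 -> 1100
Step 3: G0=G1=1 G1=G0&G1=1&1=1 G2=0(const) G3=G2&G0=0&1=0 -> 1100

1100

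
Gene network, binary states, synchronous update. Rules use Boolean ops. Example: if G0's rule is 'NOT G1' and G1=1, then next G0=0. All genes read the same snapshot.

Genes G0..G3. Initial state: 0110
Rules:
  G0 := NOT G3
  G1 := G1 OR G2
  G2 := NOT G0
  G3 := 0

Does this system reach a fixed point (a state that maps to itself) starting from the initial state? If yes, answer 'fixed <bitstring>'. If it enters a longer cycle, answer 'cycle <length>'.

Step 0: 0110
Step 1: G0=NOT G3=NOT 0=1 G1=G1|G2=1|1=1 G2=NOT G0=NOT 0=1 G3=0(const) -> 1110
Step 2: G0=NOT G3=NOT 0=1 G1=G1|G2=1|1=1 G2=NOT G0=NOT 1=0 G3=0(const) -> 1100
Step 3: G0=NOT G3=NOT 0=1 G1=G1|G2=1|0=1 G2=NOT G0=NOT 1=0 G3=0(const) -> 1100
Fixed point reached at step 2: 1100

Answer: fixed 1100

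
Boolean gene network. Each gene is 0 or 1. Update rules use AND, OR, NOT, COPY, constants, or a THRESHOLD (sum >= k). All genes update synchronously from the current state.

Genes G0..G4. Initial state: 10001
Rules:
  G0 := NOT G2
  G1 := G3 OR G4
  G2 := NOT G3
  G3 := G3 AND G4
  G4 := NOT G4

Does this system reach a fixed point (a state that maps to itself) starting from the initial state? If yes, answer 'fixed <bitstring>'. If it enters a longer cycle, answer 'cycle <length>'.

Step 0: 10001
Step 1: G0=NOT G2=NOT 0=1 G1=G3|G4=0|1=1 G2=NOT G3=NOT 0=1 G3=G3&G4=0&1=0 G4=NOT G4=NOT 1=0 -> 11100
Step 2: G0=NOT G2=NOT 1=0 G1=G3|G4=0|0=0 G2=NOT G3=NOT 0=1 G3=G3&G4=0&0=0 G4=NOT G4=NOT 0=1 -> 00101
Step 3: G0=NOT G2=NOT 1=0 G1=G3|G4=0|1=1 G2=NOT G3=NOT 0=1 G3=G3&G4=0&1=0 G4=NOT G4=NOT 1=0 -> 01100
Step 4: G0=NOT G2=NOT 1=0 G1=G3|G4=0|0=0 G2=NOT G3=NOT 0=1 G3=G3&G4=0&0=0 G4=NOT G4=NOT 0=1 -> 00101
Cycle of length 2 starting at step 2 -> no fixed point

Answer: cycle 2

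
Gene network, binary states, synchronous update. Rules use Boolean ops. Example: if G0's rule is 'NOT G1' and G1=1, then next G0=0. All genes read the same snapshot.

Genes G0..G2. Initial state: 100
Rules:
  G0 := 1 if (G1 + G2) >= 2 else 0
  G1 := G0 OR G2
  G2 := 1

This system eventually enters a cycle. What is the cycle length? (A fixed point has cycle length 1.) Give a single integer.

Answer: 1

Derivation:
Step 0: 100
Step 1: G0=(0+0>=2)=0 G1=G0|G2=1|0=1 G2=1(const) -> 011
Step 2: G0=(1+1>=2)=1 G1=G0|G2=0|1=1 G2=1(const) -> 111
Step 3: G0=(1+1>=2)=1 G1=G0|G2=1|1=1 G2=1(const) -> 111
State from step 3 equals state from step 2 -> cycle length 1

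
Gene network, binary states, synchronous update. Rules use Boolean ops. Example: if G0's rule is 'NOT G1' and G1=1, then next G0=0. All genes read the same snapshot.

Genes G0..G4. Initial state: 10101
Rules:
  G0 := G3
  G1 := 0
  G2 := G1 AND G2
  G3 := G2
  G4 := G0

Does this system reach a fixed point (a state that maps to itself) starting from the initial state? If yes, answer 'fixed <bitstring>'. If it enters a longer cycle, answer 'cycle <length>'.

Step 0: 10101
Step 1: G0=G3=0 G1=0(const) G2=G1&G2=0&1=0 G3=G2=1 G4=G0=1 -> 00011
Step 2: G0=G3=1 G1=0(const) G2=G1&G2=0&0=0 G3=G2=0 G4=G0=0 -> 10000
Step 3: G0=G3=0 G1=0(const) G2=G1&G2=0&0=0 G3=G2=0 G4=G0=1 -> 00001
Step 4: G0=G3=0 G1=0(const) G2=G1&G2=0&0=0 G3=G2=0 G4=G0=0 -> 00000
Step 5: G0=G3=0 G1=0(const) G2=G1&G2=0&0=0 G3=G2=0 G4=G0=0 -> 00000
Fixed point reached at step 4: 00000

Answer: fixed 00000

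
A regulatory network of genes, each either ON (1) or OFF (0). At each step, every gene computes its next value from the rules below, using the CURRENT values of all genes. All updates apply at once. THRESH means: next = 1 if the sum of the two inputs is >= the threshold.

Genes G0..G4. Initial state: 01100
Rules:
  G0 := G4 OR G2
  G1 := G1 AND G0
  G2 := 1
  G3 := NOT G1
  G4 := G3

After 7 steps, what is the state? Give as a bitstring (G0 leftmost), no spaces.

Step 1: G0=G4|G2=0|1=1 G1=G1&G0=1&0=0 G2=1(const) G3=NOT G1=NOT 1=0 G4=G3=0 -> 10100
Step 2: G0=G4|G2=0|1=1 G1=G1&G0=0&1=0 G2=1(const) G3=NOT G1=NOT 0=1 G4=G3=0 -> 10110
Step 3: G0=G4|G2=0|1=1 G1=G1&G0=0&1=0 G2=1(const) G3=NOT G1=NOT 0=1 G4=G3=1 -> 10111
Step 4: G0=G4|G2=1|1=1 G1=G1&G0=0&1=0 G2=1(const) G3=NOT G1=NOT 0=1 G4=G3=1 -> 10111
Step 5: G0=G4|G2=1|1=1 G1=G1&G0=0&1=0 G2=1(const) G3=NOT G1=NOT 0=1 G4=G3=1 -> 10111
Step 6: G0=G4|G2=1|1=1 G1=G1&G0=0&1=0 G2=1(const) G3=NOT G1=NOT 0=1 G4=G3=1 -> 10111
Step 7: G0=G4|G2=1|1=1 G1=G1&G0=0&1=0 G2=1(const) G3=NOT G1=NOT 0=1 G4=G3=1 -> 10111

10111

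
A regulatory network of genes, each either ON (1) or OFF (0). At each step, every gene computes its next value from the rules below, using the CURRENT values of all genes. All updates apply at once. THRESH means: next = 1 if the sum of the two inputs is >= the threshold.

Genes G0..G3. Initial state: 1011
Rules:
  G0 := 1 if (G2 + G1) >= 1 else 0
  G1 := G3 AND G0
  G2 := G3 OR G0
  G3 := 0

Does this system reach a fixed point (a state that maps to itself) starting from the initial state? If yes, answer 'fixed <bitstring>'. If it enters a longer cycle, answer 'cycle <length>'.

Step 0: 1011
Step 1: G0=(1+0>=1)=1 G1=G3&G0=1&1=1 G2=G3|G0=1|1=1 G3=0(const) -> 1110
Step 2: G0=(1+1>=1)=1 G1=G3&G0=0&1=0 G2=G3|G0=0|1=1 G3=0(const) -> 1010
Step 3: G0=(1+0>=1)=1 G1=G3&G0=0&1=0 G2=G3|G0=0|1=1 G3=0(const) -> 1010
Fixed point reached at step 2: 1010

Answer: fixed 1010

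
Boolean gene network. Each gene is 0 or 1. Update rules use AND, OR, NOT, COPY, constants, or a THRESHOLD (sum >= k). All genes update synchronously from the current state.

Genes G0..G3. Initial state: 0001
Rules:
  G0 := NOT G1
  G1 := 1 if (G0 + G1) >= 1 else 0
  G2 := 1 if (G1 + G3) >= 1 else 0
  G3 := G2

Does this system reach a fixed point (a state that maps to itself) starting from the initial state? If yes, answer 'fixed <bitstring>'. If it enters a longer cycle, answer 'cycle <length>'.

Answer: fixed 0111

Derivation:
Step 0: 0001
Step 1: G0=NOT G1=NOT 0=1 G1=(0+0>=1)=0 G2=(0+1>=1)=1 G3=G2=0 -> 1010
Step 2: G0=NOT G1=NOT 0=1 G1=(1+0>=1)=1 G2=(0+0>=1)=0 G3=G2=1 -> 1101
Step 3: G0=NOT G1=NOT 1=0 G1=(1+1>=1)=1 G2=(1+1>=1)=1 G3=G2=0 -> 0110
Step 4: G0=NOT G1=NOT 1=0 G1=(0+1>=1)=1 G2=(1+0>=1)=1 G3=G2=1 -> 0111
Step 5: G0=NOT G1=NOT 1=0 G1=(0+1>=1)=1 G2=(1+1>=1)=1 G3=G2=1 -> 0111
Fixed point reached at step 4: 0111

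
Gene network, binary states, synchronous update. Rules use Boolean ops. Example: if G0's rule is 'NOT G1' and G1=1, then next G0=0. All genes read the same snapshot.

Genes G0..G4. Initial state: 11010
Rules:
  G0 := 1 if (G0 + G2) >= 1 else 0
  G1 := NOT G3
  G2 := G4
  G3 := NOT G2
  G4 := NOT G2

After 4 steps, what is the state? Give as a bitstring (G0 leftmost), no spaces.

Step 1: G0=(1+0>=1)=1 G1=NOT G3=NOT 1=0 G2=G4=0 G3=NOT G2=NOT 0=1 G4=NOT G2=NOT 0=1 -> 10011
Step 2: G0=(1+0>=1)=1 G1=NOT G3=NOT 1=0 G2=G4=1 G3=NOT G2=NOT 0=1 G4=NOT G2=NOT 0=1 -> 10111
Step 3: G0=(1+1>=1)=1 G1=NOT G3=NOT 1=0 G2=G4=1 G3=NOT G2=NOT 1=0 G4=NOT G2=NOT 1=0 -> 10100
Step 4: G0=(1+1>=1)=1 G1=NOT G3=NOT 0=1 G2=G4=0 G3=NOT G2=NOT 1=0 G4=NOT G2=NOT 1=0 -> 11000

11000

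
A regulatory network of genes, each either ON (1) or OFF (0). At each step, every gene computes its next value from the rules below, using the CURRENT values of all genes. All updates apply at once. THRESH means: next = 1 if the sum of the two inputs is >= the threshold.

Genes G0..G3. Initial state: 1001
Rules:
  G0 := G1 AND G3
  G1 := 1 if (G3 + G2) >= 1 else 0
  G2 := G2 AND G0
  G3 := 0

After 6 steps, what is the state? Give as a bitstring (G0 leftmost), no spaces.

Step 1: G0=G1&G3=0&1=0 G1=(1+0>=1)=1 G2=G2&G0=0&1=0 G3=0(const) -> 0100
Step 2: G0=G1&G3=1&0=0 G1=(0+0>=1)=0 G2=G2&G0=0&0=0 G3=0(const) -> 0000
Step 3: G0=G1&G3=0&0=0 G1=(0+0>=1)=0 G2=G2&G0=0&0=0 G3=0(const) -> 0000
Step 4: G0=G1&G3=0&0=0 G1=(0+0>=1)=0 G2=G2&G0=0&0=0 G3=0(const) -> 0000
Step 5: G0=G1&G3=0&0=0 G1=(0+0>=1)=0 G2=G2&G0=0&0=0 G3=0(const) -> 0000
Step 6: G0=G1&G3=0&0=0 G1=(0+0>=1)=0 G2=G2&G0=0&0=0 G3=0(const) -> 0000

0000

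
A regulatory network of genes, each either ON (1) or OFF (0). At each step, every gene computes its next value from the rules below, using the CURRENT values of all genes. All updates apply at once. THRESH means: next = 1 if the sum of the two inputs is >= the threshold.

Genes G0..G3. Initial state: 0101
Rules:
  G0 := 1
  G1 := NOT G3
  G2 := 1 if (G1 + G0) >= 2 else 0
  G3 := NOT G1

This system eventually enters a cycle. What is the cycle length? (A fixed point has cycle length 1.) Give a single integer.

Step 0: 0101
Step 1: G0=1(const) G1=NOT G3=NOT 1=0 G2=(1+0>=2)=0 G3=NOT G1=NOT 1=0 -> 1000
Step 2: G0=1(const) G1=NOT G3=NOT 0=1 G2=(0+1>=2)=0 G3=NOT G1=NOT 0=1 -> 1101
Step 3: G0=1(const) G1=NOT G3=NOT 1=0 G2=(1+1>=2)=1 G3=NOT G1=NOT 1=0 -> 1010
Step 4: G0=1(const) G1=NOT G3=NOT 0=1 G2=(0+1>=2)=0 G3=NOT G1=NOT 0=1 -> 1101
State from step 4 equals state from step 2 -> cycle length 2

Answer: 2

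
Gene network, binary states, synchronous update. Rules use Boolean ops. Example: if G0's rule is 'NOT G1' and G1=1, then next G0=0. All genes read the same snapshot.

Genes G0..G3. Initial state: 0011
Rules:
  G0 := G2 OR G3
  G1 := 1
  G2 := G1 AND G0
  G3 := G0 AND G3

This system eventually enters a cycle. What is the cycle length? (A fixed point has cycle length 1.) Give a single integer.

Answer: 2

Derivation:
Step 0: 0011
Step 1: G0=G2|G3=1|1=1 G1=1(const) G2=G1&G0=0&0=0 G3=G0&G3=0&1=0 -> 1100
Step 2: G0=G2|G3=0|0=0 G1=1(const) G2=G1&G0=1&1=1 G3=G0&G3=1&0=0 -> 0110
Step 3: G0=G2|G3=1|0=1 G1=1(const) G2=G1&G0=1&0=0 G3=G0&G3=0&0=0 -> 1100
State from step 3 equals state from step 1 -> cycle length 2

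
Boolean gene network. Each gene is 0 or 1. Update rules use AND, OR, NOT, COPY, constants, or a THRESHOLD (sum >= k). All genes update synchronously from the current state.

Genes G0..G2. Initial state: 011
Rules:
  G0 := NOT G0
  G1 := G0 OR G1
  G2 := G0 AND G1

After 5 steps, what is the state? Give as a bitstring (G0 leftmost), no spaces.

Step 1: G0=NOT G0=NOT 0=1 G1=G0|G1=0|1=1 G2=G0&G1=0&1=0 -> 110
Step 2: G0=NOT G0=NOT 1=0 G1=G0|G1=1|1=1 G2=G0&G1=1&1=1 -> 011
Step 3: G0=NOT G0=NOT 0=1 G1=G0|G1=0|1=1 G2=G0&G1=0&1=0 -> 110
Step 4: G0=NOT G0=NOT 1=0 G1=G0|G1=1|1=1 G2=G0&G1=1&1=1 -> 011
Step 5: G0=NOT G0=NOT 0=1 G1=G0|G1=0|1=1 G2=G0&G1=0&1=0 -> 110

110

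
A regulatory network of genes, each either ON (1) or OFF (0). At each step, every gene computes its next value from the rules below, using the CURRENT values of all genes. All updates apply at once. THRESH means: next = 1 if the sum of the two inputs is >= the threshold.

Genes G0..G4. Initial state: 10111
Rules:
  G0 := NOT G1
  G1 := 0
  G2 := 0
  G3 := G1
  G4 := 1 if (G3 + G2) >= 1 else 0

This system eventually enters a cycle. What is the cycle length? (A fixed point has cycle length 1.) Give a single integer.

Step 0: 10111
Step 1: G0=NOT G1=NOT 0=1 G1=0(const) G2=0(const) G3=G1=0 G4=(1+1>=1)=1 -> 10001
Step 2: G0=NOT G1=NOT 0=1 G1=0(const) G2=0(const) G3=G1=0 G4=(0+0>=1)=0 -> 10000
Step 3: G0=NOT G1=NOT 0=1 G1=0(const) G2=0(const) G3=G1=0 G4=(0+0>=1)=0 -> 10000
State from step 3 equals state from step 2 -> cycle length 1

Answer: 1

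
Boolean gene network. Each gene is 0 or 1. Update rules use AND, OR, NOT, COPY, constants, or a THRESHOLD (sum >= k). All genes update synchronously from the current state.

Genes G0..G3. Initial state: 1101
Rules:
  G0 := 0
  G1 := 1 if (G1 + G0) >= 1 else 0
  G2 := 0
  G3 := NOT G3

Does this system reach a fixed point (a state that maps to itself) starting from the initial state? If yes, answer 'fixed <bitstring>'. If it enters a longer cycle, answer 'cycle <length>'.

Step 0: 1101
Step 1: G0=0(const) G1=(1+1>=1)=1 G2=0(const) G3=NOT G3=NOT 1=0 -> 0100
Step 2: G0=0(const) G1=(1+0>=1)=1 G2=0(const) G3=NOT G3=NOT 0=1 -> 0101
Step 3: G0=0(const) G1=(1+0>=1)=1 G2=0(const) G3=NOT G3=NOT 1=0 -> 0100
Cycle of length 2 starting at step 1 -> no fixed point

Answer: cycle 2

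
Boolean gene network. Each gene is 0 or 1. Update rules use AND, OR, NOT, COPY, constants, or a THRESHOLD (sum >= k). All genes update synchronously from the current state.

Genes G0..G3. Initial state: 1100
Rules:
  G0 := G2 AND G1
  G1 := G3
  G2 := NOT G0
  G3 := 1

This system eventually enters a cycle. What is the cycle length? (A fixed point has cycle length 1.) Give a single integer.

Answer: 4

Derivation:
Step 0: 1100
Step 1: G0=G2&G1=0&1=0 G1=G3=0 G2=NOT G0=NOT 1=0 G3=1(const) -> 0001
Step 2: G0=G2&G1=0&0=0 G1=G3=1 G2=NOT G0=NOT 0=1 G3=1(const) -> 0111
Step 3: G0=G2&G1=1&1=1 G1=G3=1 G2=NOT G0=NOT 0=1 G3=1(const) -> 1111
Step 4: G0=G2&G1=1&1=1 G1=G3=1 G2=NOT G0=NOT 1=0 G3=1(const) -> 1101
Step 5: G0=G2&G1=0&1=0 G1=G3=1 G2=NOT G0=NOT 1=0 G3=1(const) -> 0101
Step 6: G0=G2&G1=0&1=0 G1=G3=1 G2=NOT G0=NOT 0=1 G3=1(const) -> 0111
State from step 6 equals state from step 2 -> cycle length 4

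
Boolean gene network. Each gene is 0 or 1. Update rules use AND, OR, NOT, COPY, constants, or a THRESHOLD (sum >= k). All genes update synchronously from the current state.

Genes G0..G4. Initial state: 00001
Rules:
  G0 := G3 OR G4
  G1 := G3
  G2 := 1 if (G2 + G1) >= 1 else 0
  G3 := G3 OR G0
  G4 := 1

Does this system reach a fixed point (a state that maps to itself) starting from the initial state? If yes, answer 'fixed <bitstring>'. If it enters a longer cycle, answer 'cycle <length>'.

Answer: fixed 11111

Derivation:
Step 0: 00001
Step 1: G0=G3|G4=0|1=1 G1=G3=0 G2=(0+0>=1)=0 G3=G3|G0=0|0=0 G4=1(const) -> 10001
Step 2: G0=G3|G4=0|1=1 G1=G3=0 G2=(0+0>=1)=0 G3=G3|G0=0|1=1 G4=1(const) -> 10011
Step 3: G0=G3|G4=1|1=1 G1=G3=1 G2=(0+0>=1)=0 G3=G3|G0=1|1=1 G4=1(const) -> 11011
Step 4: G0=G3|G4=1|1=1 G1=G3=1 G2=(0+1>=1)=1 G3=G3|G0=1|1=1 G4=1(const) -> 11111
Step 5: G0=G3|G4=1|1=1 G1=G3=1 G2=(1+1>=1)=1 G3=G3|G0=1|1=1 G4=1(const) -> 11111
Fixed point reached at step 4: 11111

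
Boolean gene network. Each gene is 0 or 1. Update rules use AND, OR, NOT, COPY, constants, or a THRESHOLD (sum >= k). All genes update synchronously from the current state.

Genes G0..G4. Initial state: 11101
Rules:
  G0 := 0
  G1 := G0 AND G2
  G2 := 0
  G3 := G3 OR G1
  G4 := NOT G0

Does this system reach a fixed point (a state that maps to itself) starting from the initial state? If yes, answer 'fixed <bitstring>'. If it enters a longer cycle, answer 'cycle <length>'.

Answer: fixed 00011

Derivation:
Step 0: 11101
Step 1: G0=0(const) G1=G0&G2=1&1=1 G2=0(const) G3=G3|G1=0|1=1 G4=NOT G0=NOT 1=0 -> 01010
Step 2: G0=0(const) G1=G0&G2=0&0=0 G2=0(const) G3=G3|G1=1|1=1 G4=NOT G0=NOT 0=1 -> 00011
Step 3: G0=0(const) G1=G0&G2=0&0=0 G2=0(const) G3=G3|G1=1|0=1 G4=NOT G0=NOT 0=1 -> 00011
Fixed point reached at step 2: 00011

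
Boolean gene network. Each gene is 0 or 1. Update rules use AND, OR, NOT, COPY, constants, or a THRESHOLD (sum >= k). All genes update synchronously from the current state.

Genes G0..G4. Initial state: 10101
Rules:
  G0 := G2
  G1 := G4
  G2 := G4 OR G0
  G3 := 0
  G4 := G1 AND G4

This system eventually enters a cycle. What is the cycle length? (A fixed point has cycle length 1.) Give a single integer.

Answer: 1

Derivation:
Step 0: 10101
Step 1: G0=G2=1 G1=G4=1 G2=G4|G0=1|1=1 G3=0(const) G4=G1&G4=0&1=0 -> 11100
Step 2: G0=G2=1 G1=G4=0 G2=G4|G0=0|1=1 G3=0(const) G4=G1&G4=1&0=0 -> 10100
Step 3: G0=G2=1 G1=G4=0 G2=G4|G0=0|1=1 G3=0(const) G4=G1&G4=0&0=0 -> 10100
State from step 3 equals state from step 2 -> cycle length 1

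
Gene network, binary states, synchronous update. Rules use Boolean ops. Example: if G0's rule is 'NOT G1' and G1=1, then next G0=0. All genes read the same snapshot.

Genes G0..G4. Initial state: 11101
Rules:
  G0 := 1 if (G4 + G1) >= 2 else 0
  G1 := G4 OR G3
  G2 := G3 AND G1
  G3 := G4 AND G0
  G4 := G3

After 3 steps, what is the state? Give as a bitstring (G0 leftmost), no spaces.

Step 1: G0=(1+1>=2)=1 G1=G4|G3=1|0=1 G2=G3&G1=0&1=0 G3=G4&G0=1&1=1 G4=G3=0 -> 11010
Step 2: G0=(0+1>=2)=0 G1=G4|G3=0|1=1 G2=G3&G1=1&1=1 G3=G4&G0=0&1=0 G4=G3=1 -> 01101
Step 3: G0=(1+1>=2)=1 G1=G4|G3=1|0=1 G2=G3&G1=0&1=0 G3=G4&G0=1&0=0 G4=G3=0 -> 11000

11000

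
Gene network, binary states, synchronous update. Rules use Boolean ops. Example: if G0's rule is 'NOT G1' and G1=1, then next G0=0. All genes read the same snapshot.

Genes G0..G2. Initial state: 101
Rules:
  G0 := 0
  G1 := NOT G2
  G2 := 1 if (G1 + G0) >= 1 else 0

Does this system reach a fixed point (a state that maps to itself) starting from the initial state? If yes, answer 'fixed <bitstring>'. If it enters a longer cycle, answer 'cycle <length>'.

Answer: cycle 4

Derivation:
Step 0: 101
Step 1: G0=0(const) G1=NOT G2=NOT 1=0 G2=(0+1>=1)=1 -> 001
Step 2: G0=0(const) G1=NOT G2=NOT 1=0 G2=(0+0>=1)=0 -> 000
Step 3: G0=0(const) G1=NOT G2=NOT 0=1 G2=(0+0>=1)=0 -> 010
Step 4: G0=0(const) G1=NOT G2=NOT 0=1 G2=(1+0>=1)=1 -> 011
Step 5: G0=0(const) G1=NOT G2=NOT 1=0 G2=(1+0>=1)=1 -> 001
Cycle of length 4 starting at step 1 -> no fixed point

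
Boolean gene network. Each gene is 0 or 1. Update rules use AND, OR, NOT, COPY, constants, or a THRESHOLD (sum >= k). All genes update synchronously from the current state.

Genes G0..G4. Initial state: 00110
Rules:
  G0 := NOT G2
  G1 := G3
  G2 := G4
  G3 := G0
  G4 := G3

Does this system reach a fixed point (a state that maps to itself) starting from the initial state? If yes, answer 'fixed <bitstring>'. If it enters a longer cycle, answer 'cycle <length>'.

Step 0: 00110
Step 1: G0=NOT G2=NOT 1=0 G1=G3=1 G2=G4=0 G3=G0=0 G4=G3=1 -> 01001
Step 2: G0=NOT G2=NOT 0=1 G1=G3=0 G2=G4=1 G3=G0=0 G4=G3=0 -> 10100
Step 3: G0=NOT G2=NOT 1=0 G1=G3=0 G2=G4=0 G3=G0=1 G4=G3=0 -> 00010
Step 4: G0=NOT G2=NOT 0=1 G1=G3=1 G2=G4=0 G3=G0=0 G4=G3=1 -> 11001
Step 5: G0=NOT G2=NOT 0=1 G1=G3=0 G2=G4=1 G3=G0=1 G4=G3=0 -> 10110
Step 6: G0=NOT G2=NOT 1=0 G1=G3=1 G2=G4=0 G3=G0=1 G4=G3=1 -> 01011
Step 7: G0=NOT G2=NOT 0=1 G1=G3=1 G2=G4=1 G3=G0=0 G4=G3=1 -> 11101
Step 8: G0=NOT G2=NOT 1=0 G1=G3=0 G2=G4=1 G3=G0=1 G4=G3=0 -> 00110
Cycle of length 8 starting at step 0 -> no fixed point

Answer: cycle 8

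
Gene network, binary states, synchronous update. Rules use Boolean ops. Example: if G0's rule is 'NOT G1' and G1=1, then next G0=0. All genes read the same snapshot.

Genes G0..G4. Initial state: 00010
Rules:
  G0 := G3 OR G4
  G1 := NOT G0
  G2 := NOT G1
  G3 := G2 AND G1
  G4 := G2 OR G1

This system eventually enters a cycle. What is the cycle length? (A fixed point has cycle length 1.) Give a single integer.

Answer: 2

Derivation:
Step 0: 00010
Step 1: G0=G3|G4=1|0=1 G1=NOT G0=NOT 0=1 G2=NOT G1=NOT 0=1 G3=G2&G1=0&0=0 G4=G2|G1=0|0=0 -> 11100
Step 2: G0=G3|G4=0|0=0 G1=NOT G0=NOT 1=0 G2=NOT G1=NOT 1=0 G3=G2&G1=1&1=1 G4=G2|G1=1|1=1 -> 00011
Step 3: G0=G3|G4=1|1=1 G1=NOT G0=NOT 0=1 G2=NOT G1=NOT 0=1 G3=G2&G1=0&0=0 G4=G2|G1=0|0=0 -> 11100
State from step 3 equals state from step 1 -> cycle length 2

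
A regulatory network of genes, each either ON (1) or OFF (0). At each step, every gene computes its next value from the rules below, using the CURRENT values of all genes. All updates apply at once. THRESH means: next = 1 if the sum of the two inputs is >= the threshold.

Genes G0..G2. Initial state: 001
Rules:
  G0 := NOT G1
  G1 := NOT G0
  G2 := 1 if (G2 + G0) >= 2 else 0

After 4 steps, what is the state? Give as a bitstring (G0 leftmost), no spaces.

Step 1: G0=NOT G1=NOT 0=1 G1=NOT G0=NOT 0=1 G2=(1+0>=2)=0 -> 110
Step 2: G0=NOT G1=NOT 1=0 G1=NOT G0=NOT 1=0 G2=(0+1>=2)=0 -> 000
Step 3: G0=NOT G1=NOT 0=1 G1=NOT G0=NOT 0=1 G2=(0+0>=2)=0 -> 110
Step 4: G0=NOT G1=NOT 1=0 G1=NOT G0=NOT 1=0 G2=(0+1>=2)=0 -> 000

000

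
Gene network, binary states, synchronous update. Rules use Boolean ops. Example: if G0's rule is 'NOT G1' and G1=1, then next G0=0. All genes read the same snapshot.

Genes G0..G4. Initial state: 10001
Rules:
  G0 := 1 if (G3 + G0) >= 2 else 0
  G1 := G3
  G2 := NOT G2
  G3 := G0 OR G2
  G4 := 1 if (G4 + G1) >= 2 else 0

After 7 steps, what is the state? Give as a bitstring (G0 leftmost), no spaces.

Step 1: G0=(0+1>=2)=0 G1=G3=0 G2=NOT G2=NOT 0=1 G3=G0|G2=1|0=1 G4=(1+0>=2)=0 -> 00110
Step 2: G0=(1+0>=2)=0 G1=G3=1 G2=NOT G2=NOT 1=0 G3=G0|G2=0|1=1 G4=(0+0>=2)=0 -> 01010
Step 3: G0=(1+0>=2)=0 G1=G3=1 G2=NOT G2=NOT 0=1 G3=G0|G2=0|0=0 G4=(0+1>=2)=0 -> 01100
Step 4: G0=(0+0>=2)=0 G1=G3=0 G2=NOT G2=NOT 1=0 G3=G0|G2=0|1=1 G4=(0+1>=2)=0 -> 00010
Step 5: G0=(1+0>=2)=0 G1=G3=1 G2=NOT G2=NOT 0=1 G3=G0|G2=0|0=0 G4=(0+0>=2)=0 -> 01100
Step 6: G0=(0+0>=2)=0 G1=G3=0 G2=NOT G2=NOT 1=0 G3=G0|G2=0|1=1 G4=(0+1>=2)=0 -> 00010
Step 7: G0=(1+0>=2)=0 G1=G3=1 G2=NOT G2=NOT 0=1 G3=G0|G2=0|0=0 G4=(0+0>=2)=0 -> 01100

01100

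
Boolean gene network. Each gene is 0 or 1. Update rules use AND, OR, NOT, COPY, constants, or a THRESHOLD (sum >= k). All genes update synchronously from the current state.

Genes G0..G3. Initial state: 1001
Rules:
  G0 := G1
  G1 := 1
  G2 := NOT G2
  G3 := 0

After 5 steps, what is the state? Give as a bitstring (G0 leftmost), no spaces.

Step 1: G0=G1=0 G1=1(const) G2=NOT G2=NOT 0=1 G3=0(const) -> 0110
Step 2: G0=G1=1 G1=1(const) G2=NOT G2=NOT 1=0 G3=0(const) -> 1100
Step 3: G0=G1=1 G1=1(const) G2=NOT G2=NOT 0=1 G3=0(const) -> 1110
Step 4: G0=G1=1 G1=1(const) G2=NOT G2=NOT 1=0 G3=0(const) -> 1100
Step 5: G0=G1=1 G1=1(const) G2=NOT G2=NOT 0=1 G3=0(const) -> 1110

1110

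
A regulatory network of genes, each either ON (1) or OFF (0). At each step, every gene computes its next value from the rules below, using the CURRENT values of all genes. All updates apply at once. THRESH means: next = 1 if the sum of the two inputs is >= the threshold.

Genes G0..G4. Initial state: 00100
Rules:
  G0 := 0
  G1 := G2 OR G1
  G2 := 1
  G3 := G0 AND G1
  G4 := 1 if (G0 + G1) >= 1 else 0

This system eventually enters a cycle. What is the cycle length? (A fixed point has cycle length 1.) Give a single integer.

Answer: 1

Derivation:
Step 0: 00100
Step 1: G0=0(const) G1=G2|G1=1|0=1 G2=1(const) G3=G0&G1=0&0=0 G4=(0+0>=1)=0 -> 01100
Step 2: G0=0(const) G1=G2|G1=1|1=1 G2=1(const) G3=G0&G1=0&1=0 G4=(0+1>=1)=1 -> 01101
Step 3: G0=0(const) G1=G2|G1=1|1=1 G2=1(const) G3=G0&G1=0&1=0 G4=(0+1>=1)=1 -> 01101
State from step 3 equals state from step 2 -> cycle length 1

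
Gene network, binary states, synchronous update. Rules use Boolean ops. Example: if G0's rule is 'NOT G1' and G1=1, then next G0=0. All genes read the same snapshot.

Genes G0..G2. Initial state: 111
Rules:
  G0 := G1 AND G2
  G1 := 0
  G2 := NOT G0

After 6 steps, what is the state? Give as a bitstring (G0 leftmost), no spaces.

Step 1: G0=G1&G2=1&1=1 G1=0(const) G2=NOT G0=NOT 1=0 -> 100
Step 2: G0=G1&G2=0&0=0 G1=0(const) G2=NOT G0=NOT 1=0 -> 000
Step 3: G0=G1&G2=0&0=0 G1=0(const) G2=NOT G0=NOT 0=1 -> 001
Step 4: G0=G1&G2=0&1=0 G1=0(const) G2=NOT G0=NOT 0=1 -> 001
Step 5: G0=G1&G2=0&1=0 G1=0(const) G2=NOT G0=NOT 0=1 -> 001
Step 6: G0=G1&G2=0&1=0 G1=0(const) G2=NOT G0=NOT 0=1 -> 001

001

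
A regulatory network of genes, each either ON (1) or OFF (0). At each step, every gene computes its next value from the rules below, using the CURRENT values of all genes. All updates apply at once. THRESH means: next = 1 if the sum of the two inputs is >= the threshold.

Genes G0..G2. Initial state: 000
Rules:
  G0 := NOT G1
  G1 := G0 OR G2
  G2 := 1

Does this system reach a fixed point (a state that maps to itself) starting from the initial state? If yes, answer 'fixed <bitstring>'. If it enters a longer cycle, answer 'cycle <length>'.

Answer: fixed 011

Derivation:
Step 0: 000
Step 1: G0=NOT G1=NOT 0=1 G1=G0|G2=0|0=0 G2=1(const) -> 101
Step 2: G0=NOT G1=NOT 0=1 G1=G0|G2=1|1=1 G2=1(const) -> 111
Step 3: G0=NOT G1=NOT 1=0 G1=G0|G2=1|1=1 G2=1(const) -> 011
Step 4: G0=NOT G1=NOT 1=0 G1=G0|G2=0|1=1 G2=1(const) -> 011
Fixed point reached at step 3: 011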